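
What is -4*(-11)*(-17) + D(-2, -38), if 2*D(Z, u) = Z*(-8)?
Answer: -740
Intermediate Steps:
D(Z, u) = -4*Z (D(Z, u) = (Z*(-8))/2 = (-8*Z)/2 = -4*Z)
-4*(-11)*(-17) + D(-2, -38) = -4*(-11)*(-17) - 4*(-2) = 44*(-17) + 8 = -748 + 8 = -740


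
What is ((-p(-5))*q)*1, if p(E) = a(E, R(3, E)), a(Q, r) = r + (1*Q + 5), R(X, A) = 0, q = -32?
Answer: 0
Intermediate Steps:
a(Q, r) = 5 + Q + r (a(Q, r) = r + (Q + 5) = r + (5 + Q) = 5 + Q + r)
p(E) = 5 + E (p(E) = 5 + E + 0 = 5 + E)
((-p(-5))*q)*1 = (-(5 - 5)*(-32))*1 = (-1*0*(-32))*1 = (0*(-32))*1 = 0*1 = 0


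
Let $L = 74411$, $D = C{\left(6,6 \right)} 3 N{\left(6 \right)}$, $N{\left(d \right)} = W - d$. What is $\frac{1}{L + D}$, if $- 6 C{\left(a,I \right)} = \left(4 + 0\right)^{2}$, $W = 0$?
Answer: $\frac{1}{74459} \approx 1.343 \cdot 10^{-5}$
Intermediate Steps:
$N{\left(d \right)} = - d$ ($N{\left(d \right)} = 0 - d = - d$)
$C{\left(a,I \right)} = - \frac{8}{3}$ ($C{\left(a,I \right)} = - \frac{\left(4 + 0\right)^{2}}{6} = - \frac{4^{2}}{6} = \left(- \frac{1}{6}\right) 16 = - \frac{8}{3}$)
$D = 48$ ($D = \left(- \frac{8}{3}\right) 3 \left(\left(-1\right) 6\right) = \left(-8\right) \left(-6\right) = 48$)
$\frac{1}{L + D} = \frac{1}{74411 + 48} = \frac{1}{74459}$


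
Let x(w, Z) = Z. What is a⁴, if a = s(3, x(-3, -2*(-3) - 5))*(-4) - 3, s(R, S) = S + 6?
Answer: 923521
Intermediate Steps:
s(R, S) = 6 + S
a = -31 (a = (6 + (-2*(-3) - 5))*(-4) - 3 = (6 + (6 - 5))*(-4) - 3 = (6 + 1)*(-4) - 3 = 7*(-4) - 3 = -28 - 3 = -31)
a⁴ = (-31)⁴ = 923521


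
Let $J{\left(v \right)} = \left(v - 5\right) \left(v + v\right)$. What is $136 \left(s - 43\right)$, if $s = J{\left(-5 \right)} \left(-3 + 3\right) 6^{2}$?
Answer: $-5848$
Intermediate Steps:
$J{\left(v \right)} = 2 v \left(-5 + v\right)$ ($J{\left(v \right)} = \left(-5 + v\right) 2 v = 2 v \left(-5 + v\right)$)
$s = 0$ ($s = 2 \left(-5\right) \left(-5 - 5\right) \left(-3 + 3\right) 6^{2} = 2 \left(-5\right) \left(-10\right) 0 \cdot 36 = 100 \cdot 0 \cdot 36 = 0 \cdot 36 = 0$)
$136 \left(s - 43\right) = 136 \left(0 - 43\right) = 136 \left(-43\right) = -5848$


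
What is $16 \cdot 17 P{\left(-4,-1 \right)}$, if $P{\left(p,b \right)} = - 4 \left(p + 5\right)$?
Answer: $-1088$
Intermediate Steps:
$P{\left(p,b \right)} = -20 - 4 p$ ($P{\left(p,b \right)} = - 4 \left(5 + p\right) = -20 - 4 p$)
$16 \cdot 17 P{\left(-4,-1 \right)} = 16 \cdot 17 \left(-20 - -16\right) = 272 \left(-20 + 16\right) = 272 \left(-4\right) = -1088$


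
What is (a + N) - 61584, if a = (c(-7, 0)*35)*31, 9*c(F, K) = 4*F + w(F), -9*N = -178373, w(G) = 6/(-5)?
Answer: -45285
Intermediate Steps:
w(G) = -6/5 (w(G) = 6*(-⅕) = -6/5)
N = 178373/9 (N = -⅑*(-178373) = 178373/9 ≈ 19819.)
c(F, K) = -2/15 + 4*F/9 (c(F, K) = (4*F - 6/5)/9 = (-6/5 + 4*F)/9 = -2/15 + 4*F/9)
a = -31682/9 (a = ((-2/15 + (4/9)*(-7))*35)*31 = ((-2/15 - 28/9)*35)*31 = -146/45*35*31 = -1022/9*31 = -31682/9 ≈ -3520.2)
(a + N) - 61584 = (-31682/9 + 178373/9) - 61584 = 16299 - 61584 = -45285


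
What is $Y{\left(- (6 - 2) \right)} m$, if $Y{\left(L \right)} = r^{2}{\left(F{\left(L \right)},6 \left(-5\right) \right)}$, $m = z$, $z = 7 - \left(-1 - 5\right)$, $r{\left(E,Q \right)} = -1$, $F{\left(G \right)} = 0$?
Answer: $13$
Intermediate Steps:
$z = 13$ ($z = 7 - \left(-1 - 5\right) = 7 - -6 = 7 + 6 = 13$)
$m = 13$
$Y{\left(L \right)} = 1$ ($Y{\left(L \right)} = \left(-1\right)^{2} = 1$)
$Y{\left(- (6 - 2) \right)} m = 1 \cdot 13 = 13$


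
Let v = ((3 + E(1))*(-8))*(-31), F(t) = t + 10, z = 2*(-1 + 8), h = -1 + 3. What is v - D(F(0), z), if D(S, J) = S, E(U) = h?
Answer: 1230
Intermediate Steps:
h = 2
z = 14 (z = 2*7 = 14)
E(U) = 2
F(t) = 10 + t
v = 1240 (v = ((3 + 2)*(-8))*(-31) = (5*(-8))*(-31) = -40*(-31) = 1240)
v - D(F(0), z) = 1240 - (10 + 0) = 1240 - 1*10 = 1240 - 10 = 1230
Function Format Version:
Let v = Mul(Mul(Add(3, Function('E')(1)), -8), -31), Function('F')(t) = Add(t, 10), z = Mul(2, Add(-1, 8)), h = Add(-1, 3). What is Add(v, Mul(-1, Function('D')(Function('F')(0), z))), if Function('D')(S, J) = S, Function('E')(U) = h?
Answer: 1230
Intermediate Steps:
h = 2
z = 14 (z = Mul(2, 7) = 14)
Function('E')(U) = 2
Function('F')(t) = Add(10, t)
v = 1240 (v = Mul(Mul(Add(3, 2), -8), -31) = Mul(Mul(5, -8), -31) = Mul(-40, -31) = 1240)
Add(v, Mul(-1, Function('D')(Function('F')(0), z))) = Add(1240, Mul(-1, Add(10, 0))) = Add(1240, Mul(-1, 10)) = Add(1240, -10) = 1230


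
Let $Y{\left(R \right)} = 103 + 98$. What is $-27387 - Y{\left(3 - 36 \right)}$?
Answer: $-27588$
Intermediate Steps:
$Y{\left(R \right)} = 201$
$-27387 - Y{\left(3 - 36 \right)} = -27387 - 201 = -27588$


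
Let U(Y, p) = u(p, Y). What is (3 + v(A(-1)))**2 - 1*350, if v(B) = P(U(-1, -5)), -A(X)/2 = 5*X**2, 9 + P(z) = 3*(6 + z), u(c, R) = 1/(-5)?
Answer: -5501/25 ≈ -220.04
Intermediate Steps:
u(c, R) = -1/5
U(Y, p) = -1/5
P(z) = 9 + 3*z (P(z) = -9 + 3*(6 + z) = -9 + (18 + 3*z) = 9 + 3*z)
A(X) = -10*X**2
v(B) = 42/5 (v(B) = 9 + 3*(-1/5) = 9 - 3/5 = 42/5)
(3 + v(A(-1)))**2 - 1*350 = (3 + 42/5)**2 - 1*350 = (57/5)**2 - 350 = 3249/25 - 350 = -5501/25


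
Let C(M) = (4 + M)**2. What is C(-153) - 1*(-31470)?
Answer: 53671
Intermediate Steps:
C(-153) - 1*(-31470) = (4 - 153)**2 - 1*(-31470) = (-149)**2 + 31470 = 22201 + 31470 = 53671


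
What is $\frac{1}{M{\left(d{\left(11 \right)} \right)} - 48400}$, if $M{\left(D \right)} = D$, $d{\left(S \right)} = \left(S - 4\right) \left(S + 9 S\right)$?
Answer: $- \frac{1}{47630} \approx -2.0995 \cdot 10^{-5}$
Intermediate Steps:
$d{\left(S \right)} = 10 S \left(-4 + S\right)$ ($d{\left(S \right)} = \left(-4 + S\right) 10 S = 10 S \left(-4 + S\right)$)
$\frac{1}{M{\left(d{\left(11 \right)} \right)} - 48400} = \frac{1}{10 \cdot 11 \left(-4 + 11\right) - 48400} = \frac{1}{10 \cdot 11 \cdot 7 - 48400} = \frac{1}{770 - 48400} = \frac{1}{-47630} = - \frac{1}{47630}$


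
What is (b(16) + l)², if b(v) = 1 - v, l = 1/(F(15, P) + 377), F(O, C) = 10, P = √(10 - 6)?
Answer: 33686416/149769 ≈ 224.92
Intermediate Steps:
P = 2 (P = √4 = 2)
l = 1/387 (l = 1/(10 + 377) = 1/387 ≈ 0.0025840)
(b(16) + l)² = ((1 - 1*16) + 1/387)² = ((1 - 16) + 1/387)² = (-15 + 1/387)² = (-5804/387)² = 33686416/149769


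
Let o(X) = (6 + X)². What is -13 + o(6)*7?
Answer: 995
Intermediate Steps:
-13 + o(6)*7 = -13 + (6 + 6)²*7 = -13 + 12²*7 = -13 + 144*7 = -13 + 1008 = 995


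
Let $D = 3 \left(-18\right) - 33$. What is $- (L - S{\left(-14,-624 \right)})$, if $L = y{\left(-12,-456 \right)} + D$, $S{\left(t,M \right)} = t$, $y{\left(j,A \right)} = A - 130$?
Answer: $659$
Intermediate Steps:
$y{\left(j,A \right)} = -130 + A$
$D = -87$ ($D = -54 - 33 = -87$)
$L = -673$ ($L = \left(-130 - 456\right) - 87 = -586 - 87 = -673$)
$- (L - S{\left(-14,-624 \right)}) = - (-673 - -14) = - (-673 + 14) = \left(-1\right) \left(-659\right) = 659$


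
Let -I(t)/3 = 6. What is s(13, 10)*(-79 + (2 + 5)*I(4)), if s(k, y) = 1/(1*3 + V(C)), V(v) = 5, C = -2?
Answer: -205/8 ≈ -25.625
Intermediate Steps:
I(t) = -18 (I(t) = -3*6 = -18)
s(k, y) = 1/8 (s(k, y) = 1/(1*3 + 5) = 1/(3 + 5) = 1/8)
s(13, 10)*(-79 + (2 + 5)*I(4)) = (-79 + (2 + 5)*(-18))/8 = (-79 + 7*(-18))/8 = (-79 - 126)/8 = (1/8)*(-205) = -205/8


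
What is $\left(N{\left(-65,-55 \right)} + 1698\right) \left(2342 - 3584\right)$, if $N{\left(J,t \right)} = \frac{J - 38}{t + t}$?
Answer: $- \frac{116054343}{55} \approx -2.1101 \cdot 10^{6}$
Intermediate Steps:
$N{\left(J,t \right)} = \frac{-38 + J}{2 t}$
$\left(N{\left(-65,-55 \right)} + 1698\right) \left(2342 - 3584\right) = \left(\frac{-38 - 65}{2 \left(-55\right)} + 1698\right) \left(2342 - 3584\right) = \left(\frac{1}{2} \left(- \frac{1}{55}\right) \left(-103\right) + 1698\right) \left(-1242\right) = \left(\frac{103}{110} + 1698\right) \left(-1242\right) = \frac{186883}{110} \left(-1242\right) = - \frac{116054343}{55}$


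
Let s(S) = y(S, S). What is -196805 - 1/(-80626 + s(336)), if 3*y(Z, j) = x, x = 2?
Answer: -47602406177/241876 ≈ -1.9681e+5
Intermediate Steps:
y(Z, j) = ⅔ (y(Z, j) = (⅓)*2 = ⅔)
s(S) = ⅔
-196805 - 1/(-80626 + s(336)) = -196805 - 1/(-80626 + ⅔) = -196805 - 1/(-241876/3) = -196805 - 1*(-3/241876) = -196805 + 3/241876 = -47602406177/241876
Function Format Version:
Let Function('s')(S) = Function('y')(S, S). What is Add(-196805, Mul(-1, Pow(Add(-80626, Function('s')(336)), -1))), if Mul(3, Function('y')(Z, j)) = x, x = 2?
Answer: Rational(-47602406177, 241876) ≈ -1.9681e+5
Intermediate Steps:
Function('y')(Z, j) = Rational(2, 3) (Function('y')(Z, j) = Mul(Rational(1, 3), 2) = Rational(2, 3))
Function('s')(S) = Rational(2, 3)
Add(-196805, Mul(-1, Pow(Add(-80626, Function('s')(336)), -1))) = Add(-196805, Mul(-1, Pow(Add(-80626, Rational(2, 3)), -1))) = Add(-196805, Mul(-1, Pow(Rational(-241876, 3), -1))) = Add(-196805, Mul(-1, Rational(-3, 241876))) = Add(-196805, Rational(3, 241876)) = Rational(-47602406177, 241876)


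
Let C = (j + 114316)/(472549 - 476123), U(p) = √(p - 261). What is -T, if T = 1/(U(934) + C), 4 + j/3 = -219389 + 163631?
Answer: 47328695/1447682112 - 3193369*√673/1447682112 ≈ -0.024532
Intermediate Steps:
U(p) = √(-261 + p)
j = -167286 (j = -12 + 3*(-219389 + 163631) = -12 + 3*(-55758) = -12 - 167274 = -167286)
C = 26485/1787 (C = (-167286 + 114316)/(472549 - 476123) = -52970/(-3574) = -52970*(-1/3574) = 26485/1787 ≈ 14.821)
T = 1/(26485/1787 + √673) (T = 1/(√(-261 + 934) + 26485/1787) = 1/(√673 + 26485/1787) = 1/(26485/1787 + √673) ≈ 0.024532)
-T = -(-47328695/1447682112 + 3193369*√673/1447682112) = 47328695/1447682112 - 3193369*√673/1447682112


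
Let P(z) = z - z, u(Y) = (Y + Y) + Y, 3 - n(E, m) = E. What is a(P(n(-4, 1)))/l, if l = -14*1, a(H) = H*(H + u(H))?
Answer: 0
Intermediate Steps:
n(E, m) = 3 - E
u(Y) = 3*Y (u(Y) = 2*Y + Y = 3*Y)
P(z) = 0
a(H) = 4*H² (a(H) = H*(H + 3*H) = H*(4*H) = 4*H²)
l = -14 ≈ -14.000
a(P(n(-4, 1)))/l = (4*0²)/(-14) = (4*0)*(-1/14) = 0*(-1/14) = 0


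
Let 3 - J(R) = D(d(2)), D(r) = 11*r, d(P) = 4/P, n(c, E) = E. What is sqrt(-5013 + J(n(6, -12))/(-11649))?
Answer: I*sqrt(680259873282)/11649 ≈ 70.802*I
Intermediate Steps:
J(R) = -19 (J(R) = 3 - 11*4/2 = 3 - 11*4*(1/2) = 3 - 11*2 = 3 - 1*22 = 3 - 22 = -19)
sqrt(-5013 + J(n(6, -12))/(-11649)) = sqrt(-5013 - 19/(-11649)) = sqrt(-5013 - 19*(-1/11649)) = sqrt(-5013 + 19/11649) = sqrt(-58396418/11649) = I*sqrt(680259873282)/11649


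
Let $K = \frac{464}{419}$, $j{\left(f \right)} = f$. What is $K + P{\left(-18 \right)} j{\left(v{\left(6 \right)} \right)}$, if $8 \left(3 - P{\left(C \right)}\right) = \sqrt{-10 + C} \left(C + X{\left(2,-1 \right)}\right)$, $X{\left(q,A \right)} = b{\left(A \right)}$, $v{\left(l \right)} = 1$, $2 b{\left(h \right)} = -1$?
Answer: $\frac{1721}{419} + \frac{37 i \sqrt{7}}{8} \approx 4.1074 + 12.237 i$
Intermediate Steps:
$b{\left(h \right)} = - \frac{1}{2}$ ($b{\left(h \right)} = \frac{1}{2} \left(-1\right) = - \frac{1}{2}$)
$X{\left(q,A \right)} = - \frac{1}{2}$
$P{\left(C \right)} = 3 - \frac{\sqrt{-10 + C} \left(- \frac{1}{2} + C\right)}{8}$ ($P{\left(C \right)} = 3 - \frac{\sqrt{-10 + C} \left(C - \frac{1}{2}\right)}{8} = 3 - \frac{\sqrt{-10 + C} \left(- \frac{1}{2} + C\right)}{8}$)
$K = \frac{464}{419}$ ($K = 464 \cdot \frac{1}{419} = \frac{464}{419} \approx 1.1074$)
$K + P{\left(-18 \right)} j{\left(v{\left(6 \right)} \right)} = \frac{464}{419} + \left(3 + \frac{\sqrt{-10 - 18}}{16} - - \frac{9 \sqrt{-10 - 18}}{4}\right) 1 = \frac{464}{419} + \left(3 + \frac{\sqrt{-28}}{16} - - \frac{9 \sqrt{-28}}{4}\right) 1 = \frac{464}{419} + \left(3 + \frac{2 i \sqrt{7}}{16} - - \frac{9 \cdot 2 i \sqrt{7}}{4}\right) 1 = \frac{464}{419} + \left(3 + \frac{i \sqrt{7}}{8} + \frac{9 i \sqrt{7}}{2}\right) 1 = \frac{464}{419} + \left(3 + \frac{37 i \sqrt{7}}{8}\right) 1 = \frac{464}{419} + \left(3 + \frac{37 i \sqrt{7}}{8}\right) = \frac{1721}{419} + \frac{37 i \sqrt{7}}{8}$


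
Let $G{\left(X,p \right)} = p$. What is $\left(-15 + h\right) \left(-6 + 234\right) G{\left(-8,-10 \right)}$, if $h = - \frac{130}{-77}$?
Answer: $\frac{2337000}{77} \approx 30351.0$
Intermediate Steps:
$h = \frac{130}{77}$ ($h = \left(-130\right) \left(- \frac{1}{77}\right) = \frac{130}{77} \approx 1.6883$)
$\left(-15 + h\right) \left(-6 + 234\right) G{\left(-8,-10 \right)} = \left(-15 + \frac{130}{77}\right) \left(-6 + 234\right) \left(-10\right) = \left(- \frac{1025}{77}\right) 228 \left(-10\right) = \left(- \frac{233700}{77}\right) \left(-10\right) = \frac{2337000}{77}$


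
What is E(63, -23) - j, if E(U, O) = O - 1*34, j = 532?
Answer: -589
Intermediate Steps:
E(U, O) = -34 + O (E(U, O) = O - 34 = -34 + O)
E(63, -23) - j = (-34 - 23) - 1*532 = -57 - 532 = -589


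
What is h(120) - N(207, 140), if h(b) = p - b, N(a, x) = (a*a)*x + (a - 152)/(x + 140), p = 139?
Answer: -335935107/56 ≈ -5.9988e+6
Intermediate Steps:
N(a, x) = x*a² + (-152 + a)/(140 + x) (N(a, x) = a²*x + (-152 + a)/(140 + x) = x*a² + (-152 + a)/(140 + x))
h(b) = 139 - b
h(120) - N(207, 140) = (139 - 1*120) - (-152 + 207 + 207²*140² + 140*140*207²)/(140 + 140) = (139 - 120) - (-152 + 207 + 42849*19600 + 140*140*42849)/280 = 19 - (-152 + 207 + 839840400 + 839840400)/280 = 19 - 1679680855/280 = 19 - 1*335936171/56 = 19 - 335936171/56 = -335935107/56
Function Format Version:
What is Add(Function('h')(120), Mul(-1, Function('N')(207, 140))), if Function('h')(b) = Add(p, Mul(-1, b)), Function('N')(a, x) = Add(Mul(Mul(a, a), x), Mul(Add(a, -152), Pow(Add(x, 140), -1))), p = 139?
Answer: Rational(-335935107, 56) ≈ -5.9988e+6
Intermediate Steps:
Function('N')(a, x) = Add(Mul(x, Pow(a, 2)), Mul(Pow(Add(140, x), -1), Add(-152, a))) (Function('N')(a, x) = Add(Mul(Pow(a, 2), x), Mul(Add(-152, a), Pow(Add(140, x), -1))) = Add(Mul(x, Pow(a, 2)), Mul(Pow(Add(140, x), -1), Add(-152, a))))
Function('h')(b) = Add(139, Mul(-1, b))
Add(Function('h')(120), Mul(-1, Function('N')(207, 140))) = Add(Add(139, Mul(-1, 120)), Mul(-1, Mul(Pow(Add(140, 140), -1), Add(-152, 207, Mul(Pow(207, 2), Pow(140, 2)), Mul(140, 140, Pow(207, 2)))))) = Add(Add(139, -120), Mul(-1, Mul(Pow(280, -1), Add(-152, 207, Mul(42849, 19600), Mul(140, 140, 42849))))) = Add(19, Mul(-1, Mul(Rational(1, 280), Add(-152, 207, 839840400, 839840400)))) = Add(19, Mul(-1, Mul(Rational(1, 280), 1679680855))) = Add(19, Mul(-1, Rational(335936171, 56))) = Add(19, Rational(-335936171, 56)) = Rational(-335935107, 56)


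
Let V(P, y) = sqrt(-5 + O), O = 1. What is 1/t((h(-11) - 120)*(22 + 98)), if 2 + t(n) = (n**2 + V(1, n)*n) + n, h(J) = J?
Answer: 123551339/30529867231622642 + 7860*I/15264933615811321 ≈ 4.0469e-9 + 5.1491e-13*I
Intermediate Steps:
V(P, y) = 2*I (V(P, y) = sqrt(-5 + 1) = sqrt(-4) = 2*I)
t(n) = -2 + n + n**2 + 2*I*n (t(n) = -2 + ((n**2 + (2*I)*n) + n) = -2 + ((n**2 + 2*I*n) + n) = -2 + (n + n**2 + 2*I*n) = -2 + n + n**2 + 2*I*n)
1/t((h(-11) - 120)*(22 + 98)) = 1/(-2 + (-11 - 120)*(22 + 98) + ((-11 - 120)*(22 + 98))**2 + 2*I*((-11 - 120)*(22 + 98))) = 1/(-2 - 131*120 + (-131*120)**2 + 2*I*(-131*120)) = 1/(-2 - 15720 + (-15720)**2 + 2*I*(-15720)) = 1/(-2 - 15720 + 247118400 - 31440*I) = 1/(247102678 - 31440*I) = (247102678 + 31440*I)/61059734463245284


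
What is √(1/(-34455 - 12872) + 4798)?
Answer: √10746775922015/47327 ≈ 69.268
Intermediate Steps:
√(1/(-34455 - 12872) + 4798) = √(1/(-47327) + 4798) = √(-1/47327 + 4798) = √(227074945/47327) = √10746775922015/47327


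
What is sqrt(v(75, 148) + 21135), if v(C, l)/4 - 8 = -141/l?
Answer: sqrt(28972406)/37 ≈ 145.48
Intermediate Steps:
v(C, l) = 32 - 564/l (v(C, l) = 32 + 4*(-141/l) = 32 - 564/l)
sqrt(v(75, 148) + 21135) = sqrt((32 - 564/148) + 21135) = sqrt((32 - 564*1/148) + 21135) = sqrt((32 - 141/37) + 21135) = sqrt(1043/37 + 21135) = sqrt(783038/37) = sqrt(28972406)/37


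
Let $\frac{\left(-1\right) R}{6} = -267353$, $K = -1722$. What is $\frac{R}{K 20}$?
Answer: $- \frac{267353}{5740} \approx -46.577$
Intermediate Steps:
$R = 1604118$ ($R = \left(-6\right) \left(-267353\right) = 1604118$)
$\frac{R}{K 20} = \frac{1604118}{\left(-1722\right) 20} = \frac{1604118}{-34440} = 1604118 \left(- \frac{1}{34440}\right) = - \frac{267353}{5740}$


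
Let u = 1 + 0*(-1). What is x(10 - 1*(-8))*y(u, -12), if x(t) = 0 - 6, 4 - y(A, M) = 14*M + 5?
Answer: -1002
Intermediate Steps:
u = 1 (u = 1 + 0 = 1)
y(A, M) = -1 - 14*M (y(A, M) = 4 - (14*M + 5) = 4 - (5 + 14*M) = 4 + (-5 - 14*M) = -1 - 14*M)
x(t) = -6
x(10 - 1*(-8))*y(u, -12) = -6*(-1 - 14*(-12)) = -6*(-1 + 168) = -6*167 = -1002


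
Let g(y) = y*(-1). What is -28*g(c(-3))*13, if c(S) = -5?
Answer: -1820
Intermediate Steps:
g(y) = -y
-28*g(c(-3))*13 = -(-28)*(-5)*13 = -28*5*13 = -140*13 = -1820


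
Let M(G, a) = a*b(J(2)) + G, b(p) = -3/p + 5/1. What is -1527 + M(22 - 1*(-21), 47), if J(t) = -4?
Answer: -4855/4 ≈ -1213.8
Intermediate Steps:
b(p) = 5 - 3/p (b(p) = -3/p + 5*1 = -3/p + 5 = 5 - 3/p)
M(G, a) = G + 23*a/4 (M(G, a) = a*(5 - 3/(-4)) + G = a*(5 - 3*(-1/4)) + G = a*(5 + 3/4) + G = a*(23/4) + G = 23*a/4 + G = G + 23*a/4)
-1527 + M(22 - 1*(-21), 47) = -1527 + ((22 - 1*(-21)) + (23/4)*47) = -1527 + ((22 + 21) + 1081/4) = -1527 + (43 + 1081/4) = -1527 + 1253/4 = -4855/4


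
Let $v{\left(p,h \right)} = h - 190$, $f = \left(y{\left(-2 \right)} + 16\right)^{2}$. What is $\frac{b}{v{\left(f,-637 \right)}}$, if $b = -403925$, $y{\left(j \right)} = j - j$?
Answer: $\frac{403925}{827} \approx 488.42$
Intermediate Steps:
$y{\left(j \right)} = 0$
$f = 256$ ($f = \left(0 + 16\right)^{2} = 16^{2} = 256$)
$v{\left(p,h \right)} = -190 + h$ ($v{\left(p,h \right)} = h - 190 = -190 + h$)
$\frac{b}{v{\left(f,-637 \right)}} = - \frac{403925}{-190 - 637} = - \frac{403925}{-827} = \left(-403925\right) \left(- \frac{1}{827}\right) = \frac{403925}{827}$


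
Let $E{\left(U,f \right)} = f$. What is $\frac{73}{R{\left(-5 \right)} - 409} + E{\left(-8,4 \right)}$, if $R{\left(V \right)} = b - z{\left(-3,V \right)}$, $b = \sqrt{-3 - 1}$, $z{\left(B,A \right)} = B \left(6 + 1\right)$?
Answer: $\frac{143467}{37637} - \frac{73 i}{75274} \approx 3.8119 - 0.00096979 i$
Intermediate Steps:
$z{\left(B,A \right)} = 7 B$ ($z{\left(B,A \right)} = B 7 = 7 B$)
$b = 2 i$ ($b = \sqrt{-4} = 2 i \approx 2.0 i$)
$R{\left(V \right)} = 21 + 2 i$ ($R{\left(V \right)} = 2 i - 7 \left(-3\right) = 2 i - -21 = 2 i + 21 = 21 + 2 i$)
$\frac{73}{R{\left(-5 \right)} - 409} + E{\left(-8,4 \right)} = \frac{73}{\left(21 + 2 i\right) - 409} + 4 = \frac{73}{-388 + 2 i} + 4 = 73 \frac{-388 - 2 i}{150548} + 4 = \frac{73 \left(-388 - 2 i\right)}{150548} + 4 = 4 + \frac{73 \left(-388 - 2 i\right)}{150548}$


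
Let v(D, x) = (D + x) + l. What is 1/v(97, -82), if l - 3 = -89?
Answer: -1/71 ≈ -0.014085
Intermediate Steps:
l = -86 (l = 3 - 89 = -86)
v(D, x) = -86 + D + x (v(D, x) = (D + x) - 86 = -86 + D + x)
1/v(97, -82) = 1/(-86 + 97 - 82) = 1/(-71) = -1/71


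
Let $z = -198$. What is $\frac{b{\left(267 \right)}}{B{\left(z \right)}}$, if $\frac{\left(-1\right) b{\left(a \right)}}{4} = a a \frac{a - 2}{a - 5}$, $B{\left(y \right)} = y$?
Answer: $\frac{2099065}{1441} \approx 1456.7$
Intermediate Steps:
$b{\left(a \right)} = - \frac{4 a^{2} \left(-2 + a\right)}{-5 + a}$ ($b{\left(a \right)} = - 4 a a \frac{a - 2}{a - 5} = - 4 a^{2} \frac{-2 + a}{-5 + a} = - 4 \frac{a^{2} \left(-2 + a\right)}{-5 + a} = - \frac{4 a^{2} \left(-2 + a\right)}{-5 + a}$)
$\frac{b{\left(267 \right)}}{B{\left(z \right)}} = \frac{4 \cdot 267^{2} \frac{1}{-5 + 267} \left(2 - 267\right)}{-198} = 4 \cdot 71289 \cdot \frac{1}{262} \left(2 - 267\right) \left(- \frac{1}{198}\right) = 4 \cdot 71289 \cdot \frac{1}{262} \left(-265\right) \left(- \frac{1}{198}\right) = \left(- \frac{37783170}{131}\right) \left(- \frac{1}{198}\right) = \frac{2099065}{1441}$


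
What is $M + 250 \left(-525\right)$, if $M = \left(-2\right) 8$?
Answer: $-131266$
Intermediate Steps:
$M = -16$
$M + 250 \left(-525\right) = -16 + 250 \left(-525\right) = -16 - 131250 = -131266$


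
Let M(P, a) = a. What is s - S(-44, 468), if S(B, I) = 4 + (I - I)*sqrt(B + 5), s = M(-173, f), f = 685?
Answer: 681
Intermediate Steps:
s = 685
S(B, I) = 4 (S(B, I) = 4 + 0*sqrt(5 + B) = 4 + 0 = 4)
s - S(-44, 468) = 685 - 1*4 = 685 - 4 = 681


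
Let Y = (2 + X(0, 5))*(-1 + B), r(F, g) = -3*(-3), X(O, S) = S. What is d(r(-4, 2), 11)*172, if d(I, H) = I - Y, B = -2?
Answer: 5160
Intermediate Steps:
r(F, g) = 9
Y = -21 (Y = (2 + 5)*(-1 - 2) = 7*(-3) = -21)
d(I, H) = 21 + I (d(I, H) = I - 1*(-21) = I + 21 = 21 + I)
d(r(-4, 2), 11)*172 = (21 + 9)*172 = 30*172 = 5160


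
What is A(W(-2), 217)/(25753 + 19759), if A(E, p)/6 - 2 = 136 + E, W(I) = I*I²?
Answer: 195/11378 ≈ 0.017138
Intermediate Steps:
W(I) = I³
A(E, p) = 828 + 6*E (A(E, p) = 12 + 6*(136 + E) = 12 + (816 + 6*E) = 828 + 6*E)
A(W(-2), 217)/(25753 + 19759) = (828 + 6*(-2)³)/(25753 + 19759) = (828 + 6*(-8))/45512 = (828 - 48)*(1/45512) = 780*(1/45512) = 195/11378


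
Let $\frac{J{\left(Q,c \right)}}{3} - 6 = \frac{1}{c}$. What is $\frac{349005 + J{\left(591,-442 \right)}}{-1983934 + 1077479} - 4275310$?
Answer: $- \frac{1712916401982263}{400653110} \approx -4.2753 \cdot 10^{6}$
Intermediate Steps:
$J{\left(Q,c \right)} = 18 + \frac{3}{c}$
$\frac{349005 + J{\left(591,-442 \right)}}{-1983934 + 1077479} - 4275310 = \frac{349005 + \left(18 + \frac{3}{-442}\right)}{-1983934 + 1077479} - 4275310 = \frac{349005 + \left(18 + 3 \left(- \frac{1}{442}\right)\right)}{-906455} - 4275310 = \left(349005 + \left(18 - \frac{3}{442}\right)\right) \left(- \frac{1}{906455}\right) - 4275310 = \left(349005 + \frac{7953}{442}\right) \left(- \frac{1}{906455}\right) - 4275310 = \frac{154268163}{442} \left(- \frac{1}{906455}\right) - 4275310 = - \frac{154268163}{400653110} - 4275310 = - \frac{1712916401982263}{400653110}$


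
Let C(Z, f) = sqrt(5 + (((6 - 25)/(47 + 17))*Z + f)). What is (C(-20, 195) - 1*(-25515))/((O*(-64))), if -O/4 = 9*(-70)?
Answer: -81/512 - sqrt(3295)/645120 ≈ -0.15829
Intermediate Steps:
C(Z, f) = sqrt(5 + f - 19*Z/64) (C(Z, f) = sqrt(5 + ((-19/64)*Z + f)) = sqrt(5 + ((-19*1/64)*Z + f)) = sqrt(5 + (-19*Z/64 + f)) = sqrt(5 + (f - 19*Z/64)) = sqrt(5 + f - 19*Z/64))
O = 2520 (O = -36*(-70) = -4*(-630) = 2520)
(C(-20, 195) - 1*(-25515))/((O*(-64))) = (sqrt(320 - 19*(-20) + 64*195)/8 - 1*(-25515))/((2520*(-64))) = (sqrt(320 + 380 + 12480)/8 + 25515)/(-161280) = (sqrt(13180)/8 + 25515)*(-1/161280) = ((2*sqrt(3295))/8 + 25515)*(-1/161280) = (sqrt(3295)/4 + 25515)*(-1/161280) = (25515 + sqrt(3295)/4)*(-1/161280) = -81/512 - sqrt(3295)/645120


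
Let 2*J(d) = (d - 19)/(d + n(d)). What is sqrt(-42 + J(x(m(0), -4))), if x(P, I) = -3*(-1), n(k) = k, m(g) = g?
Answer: I*sqrt(390)/3 ≈ 6.5828*I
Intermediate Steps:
x(P, I) = 3
J(d) = (-19 + d)/(4*d) (J(d) = ((d - 19)/(d + d))/2 = ((-19 + d)/((2*d)))/2 = ((-19 + d)*(1/(2*d)))/2 = ((-19 + d)/(2*d))/2 = (-19 + d)/(4*d))
sqrt(-42 + J(x(m(0), -4))) = sqrt(-42 + (1/4)*(-19 + 3)/3) = sqrt(-42 + (1/4)*(1/3)*(-16)) = sqrt(-42 - 4/3) = sqrt(-130/3) = I*sqrt(390)/3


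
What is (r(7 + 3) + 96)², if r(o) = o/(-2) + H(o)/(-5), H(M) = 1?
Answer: 206116/25 ≈ 8244.6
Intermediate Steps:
r(o) = -⅕ - o/2 (r(o) = o/(-2) + 1/(-5) = o*(-½) + 1*(-⅕) = -o/2 - ⅕ = -⅕ - o/2)
(r(7 + 3) + 96)² = ((-⅕ - (7 + 3)/2) + 96)² = ((-⅕ - ½*10) + 96)² = ((-⅕ - 5) + 96)² = (-26/5 + 96)² = (454/5)² = 206116/25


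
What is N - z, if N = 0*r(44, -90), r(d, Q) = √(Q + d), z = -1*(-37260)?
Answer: -37260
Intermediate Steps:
z = 37260
N = 0 (N = 0*√(-90 + 44) = 0*√(-46) = 0*(I*√46) = 0)
N - z = 0 - 1*37260 = 0 - 37260 = -37260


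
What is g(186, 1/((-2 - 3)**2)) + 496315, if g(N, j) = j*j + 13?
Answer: 310205001/625 ≈ 4.9633e+5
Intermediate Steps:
g(N, j) = 13 + j**2 (g(N, j) = j**2 + 13 = 13 + j**2)
g(186, 1/((-2 - 3)**2)) + 496315 = (13 + (1/((-2 - 3)**2))**2) + 496315 = (13 + (1/((-5)**2))**2) + 496315 = (13 + (1/25)**2) + 496315 = (13 + 1/625) + 496315 = 8126/625 + 496315 = 310205001/625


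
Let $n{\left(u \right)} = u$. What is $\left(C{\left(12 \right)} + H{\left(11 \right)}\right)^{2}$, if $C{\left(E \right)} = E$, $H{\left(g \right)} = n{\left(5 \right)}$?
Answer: $289$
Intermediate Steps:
$H{\left(g \right)} = 5$
$\left(C{\left(12 \right)} + H{\left(11 \right)}\right)^{2} = \left(12 + 5\right)^{2} = 17^{2} = 289$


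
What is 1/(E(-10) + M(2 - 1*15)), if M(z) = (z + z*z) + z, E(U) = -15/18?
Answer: 6/853 ≈ 0.0070340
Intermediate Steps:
E(U) = -5/6 (E(U) = -15*1/18 = -5/6)
M(z) = z**2 + 2*z (M(z) = (z + z**2) + z = z**2 + 2*z)
1/(E(-10) + M(2 - 1*15)) = 1/(-5/6 + (2 - 1*15)*(2 + (2 - 1*15))) = 1/(-5/6 + (2 - 15)*(2 + (2 - 15))) = 1/(-5/6 - 13*(2 - 13)) = 1/(-5/6 - 13*(-11)) = 1/(-5/6 + 143) = 1/(853/6) = 6/853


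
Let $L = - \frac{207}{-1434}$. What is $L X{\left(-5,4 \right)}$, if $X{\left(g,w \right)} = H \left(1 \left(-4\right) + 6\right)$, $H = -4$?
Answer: $- \frac{276}{239} \approx -1.1548$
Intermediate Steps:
$X{\left(g,w \right)} = -8$ ($X{\left(g,w \right)} = - 4 \left(1 \left(-4\right) + 6\right) = - 4 \left(-4 + 6\right) = \left(-4\right) 2 = -8$)
$L = \frac{69}{478}$ ($L = \left(-207\right) \left(- \frac{1}{1434}\right) = \frac{69}{478} \approx 0.14435$)
$L X{\left(-5,4 \right)} = \frac{69}{478} \left(-8\right) = - \frac{276}{239}$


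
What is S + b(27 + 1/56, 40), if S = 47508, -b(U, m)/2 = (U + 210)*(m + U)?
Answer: 24678975/1568 ≈ 15739.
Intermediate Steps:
b(U, m) = -2*(210 + U)*(U + m) (b(U, m) = -2*(U + 210)*(m + U) = -2*(210 + U)*(U + m))
S + b(27 + 1/56, 40) = 47508 + (-420*(27 + 1/56) - 420*40 - 2*(27 + 1/56)**2 - 2*(27 + 1/56)*40) = 47508 + (-420*(27 + 1/56) - 16800 - 2*(27 + 1/56)**2 - 2*(27 + 1/56)*40) = 47508 + (-420*1513/56 - 16800 - 2*(1513/56)**2 - 2*1513/56*40) = 47508 + (-22695/2 - 16800 - 2*2289169/3136 - 15130/7) = 47508 + (-22695/2 - 16800 - 2289169/1568 - 15130/7) = 47508 - 49813569/1568 = 24678975/1568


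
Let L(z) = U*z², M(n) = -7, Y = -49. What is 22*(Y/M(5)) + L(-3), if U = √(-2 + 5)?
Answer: 154 + 9*√3 ≈ 169.59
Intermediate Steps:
U = √3 ≈ 1.7320
L(z) = √3*z²
22*(Y/M(5)) + L(-3) = 22*(-49/(-7)) + √3*(-3)² = 22*(-49*(-⅐)) + √3*9 = 22*7 + 9*√3 = 154 + 9*√3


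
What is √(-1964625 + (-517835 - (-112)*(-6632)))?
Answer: 2*I*√806311 ≈ 1795.9*I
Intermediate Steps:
√(-1964625 + (-517835 - (-112)*(-6632))) = √(-1964625 + (-517835 - 1*742784)) = √(-1964625 + (-517835 - 742784)) = √(-1964625 - 1260619) = √(-3225244) = 2*I*√806311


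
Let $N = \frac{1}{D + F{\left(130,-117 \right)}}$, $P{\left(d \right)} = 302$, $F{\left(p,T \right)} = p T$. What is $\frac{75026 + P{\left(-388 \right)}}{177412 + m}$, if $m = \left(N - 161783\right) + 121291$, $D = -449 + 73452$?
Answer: $\frac{4353431104}{7913017561} \approx 0.55016$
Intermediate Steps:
$F{\left(p,T \right)} = T p$
$D = 73003$
$N = \frac{1}{57793}$ ($N = \frac{1}{73003 - 15210} = \frac{1}{57793} \approx 1.7303 \cdot 10^{-5}$)
$m = - \frac{2340154155}{57793}$ ($m = \left(\frac{1}{57793} - 161783\right) + 121291 = - \frac{9349924918}{57793} + 121291 = - \frac{2340154155}{57793} \approx -40492.0$)
$\frac{75026 + P{\left(-388 \right)}}{177412 + m} = \frac{75026 + 302}{177412 - \frac{2340154155}{57793}} = \frac{75328}{\frac{7913017561}{57793}} = 75328 \cdot \frac{57793}{7913017561} = \frac{4353431104}{7913017561}$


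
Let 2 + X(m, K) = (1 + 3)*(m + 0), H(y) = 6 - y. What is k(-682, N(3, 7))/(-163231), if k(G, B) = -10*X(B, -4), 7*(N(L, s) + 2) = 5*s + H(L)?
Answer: 820/1142617 ≈ 0.00071765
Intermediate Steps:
X(m, K) = -2 + 4*m (X(m, K) = -2 + (1 + 3)*(m + 0) = -2 + 4*m)
N(L, s) = -8/7 - L/7 + 5*s/7 (N(L, s) = -2 + (5*s + (6 - L))/7 = -2 + (6 - L + 5*s)/7 = -2 + (6/7 - L/7 + 5*s/7) = -8/7 - L/7 + 5*s/7)
k(G, B) = 20 - 40*B (k(G, B) = -10*(-2 + 4*B) = 20 - 40*B)
k(-682, N(3, 7))/(-163231) = (20 - 40*(-8/7 - ⅐*3 + (5/7)*7))/(-163231) = (20 - 40*(-8/7 - 3/7 + 5))*(-1/163231) = (20 - 40*24/7)*(-1/163231) = (20 - 960/7)*(-1/163231) = -820/7*(-1/163231) = 820/1142617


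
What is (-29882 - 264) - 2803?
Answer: -32949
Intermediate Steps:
(-29882 - 264) - 2803 = -30146 - 2803 = -32949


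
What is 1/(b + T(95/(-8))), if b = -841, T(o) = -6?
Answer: -1/847 ≈ -0.0011806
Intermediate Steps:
1/(b + T(95/(-8))) = 1/(-841 - 6) = 1/(-847) = -1/847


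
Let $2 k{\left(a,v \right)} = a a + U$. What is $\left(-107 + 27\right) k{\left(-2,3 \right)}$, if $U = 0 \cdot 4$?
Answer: $-160$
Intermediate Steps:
$U = 0$
$k{\left(a,v \right)} = \frac{a^{2}}{2}$ ($k{\left(a,v \right)} = \frac{a a + 0}{2} = \frac{a^{2} + 0}{2} = \frac{a^{2}}{2}$)
$\left(-107 + 27\right) k{\left(-2,3 \right)} = \left(-107 + 27\right) \frac{\left(-2\right)^{2}}{2} = - 80 \cdot \frac{1}{2} \cdot 4 = \left(-80\right) 2 = -160$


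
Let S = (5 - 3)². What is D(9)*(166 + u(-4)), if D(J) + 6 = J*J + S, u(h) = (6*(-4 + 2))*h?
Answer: 16906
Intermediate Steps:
u(h) = -12*h (u(h) = (6*(-2))*h = -12*h)
S = 4 (S = 2² = 4)
D(J) = -2 + J² (D(J) = -6 + (J*J + 4) = -6 + (J² + 4) = -6 + (4 + J²) = -2 + J²)
D(9)*(166 + u(-4)) = (-2 + 9²)*(166 - 12*(-4)) = (-2 + 81)*(166 + 48) = 79*214 = 16906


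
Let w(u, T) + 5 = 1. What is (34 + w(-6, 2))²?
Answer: 900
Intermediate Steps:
w(u, T) = -4 (w(u, T) = -5 + 1 = -4)
(34 + w(-6, 2))² = (34 - 4)² = 30² = 900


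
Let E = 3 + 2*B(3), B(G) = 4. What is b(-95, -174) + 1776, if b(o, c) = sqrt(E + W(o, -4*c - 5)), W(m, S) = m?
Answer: 1776 + 2*I*sqrt(21) ≈ 1776.0 + 9.1651*I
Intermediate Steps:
E = 11 (E = 3 + 2*4 = 3 + 8 = 11)
b(o, c) = sqrt(11 + o)
b(-95, -174) + 1776 = sqrt(11 - 95) + 1776 = sqrt(-84) + 1776 = 2*I*sqrt(21) + 1776 = 1776 + 2*I*sqrt(21)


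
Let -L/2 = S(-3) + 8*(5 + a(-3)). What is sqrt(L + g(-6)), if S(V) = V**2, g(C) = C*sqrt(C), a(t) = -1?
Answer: sqrt(-82 - 6*I*sqrt(6)) ≈ 0.80829 - 9.0914*I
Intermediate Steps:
g(C) = C**(3/2)
L = -82 (L = -2*((-3)**2 + 8*(5 - 1)) = -2*(9 + 8*4) = -2*(9 + 32) = -2*41 = -82)
sqrt(L + g(-6)) = sqrt(-82 + (-6)**(3/2)) = sqrt(-82 - 6*I*sqrt(6))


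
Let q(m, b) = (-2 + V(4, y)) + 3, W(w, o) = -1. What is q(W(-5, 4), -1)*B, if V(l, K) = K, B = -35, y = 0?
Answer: -35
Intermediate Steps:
q(m, b) = 1 (q(m, b) = (-2 + 0) + 3 = -2 + 3 = 1)
q(W(-5, 4), -1)*B = 1*(-35) = -35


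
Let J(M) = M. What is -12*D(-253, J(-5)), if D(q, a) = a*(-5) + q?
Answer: 2736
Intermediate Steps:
D(q, a) = q - 5*a (D(q, a) = -5*a + q = q - 5*a)
-12*D(-253, J(-5)) = -12*(-253 - 5*(-5)) = -12*(-253 + 25) = -12*(-228) = 2736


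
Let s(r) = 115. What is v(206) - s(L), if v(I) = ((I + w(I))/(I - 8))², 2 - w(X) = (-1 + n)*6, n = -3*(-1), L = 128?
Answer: -1117511/9801 ≈ -114.02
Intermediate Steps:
n = 3
w(X) = -10 (w(X) = 2 - (-1 + 3)*6 = 2 - 2*6 = 2 - 1*12 = 2 - 12 = -10)
v(I) = (-10 + I)²/(-8 + I)² (v(I) = ((I - 10)/(I - 8))² = ((-10 + I)/(-8 + I))² = (-10 + I)²/(-8 + I)²)
v(206) - s(L) = (-10 + 206)²/(-8 + 206)² - 1*115 = 196²/198² - 115 = 38416*(1/39204) - 115 = 9604/9801 - 115 = -1117511/9801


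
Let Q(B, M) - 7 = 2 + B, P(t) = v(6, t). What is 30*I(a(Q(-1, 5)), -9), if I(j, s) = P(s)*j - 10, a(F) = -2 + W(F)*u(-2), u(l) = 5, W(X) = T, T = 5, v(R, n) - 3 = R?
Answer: 5910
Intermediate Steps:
v(R, n) = 3 + R
W(X) = 5
P(t) = 9 (P(t) = 3 + 6 = 9)
Q(B, M) = 9 + B (Q(B, M) = 7 + (2 + B) = 9 + B)
a(F) = 23 (a(F) = -2 + 5*5 = -2 + 25 = 23)
I(j, s) = -10 + 9*j (I(j, s) = 9*j - 10 = -10 + 9*j)
30*I(a(Q(-1, 5)), -9) = 30*(-10 + 9*23) = 30*(-10 + 207) = 30*197 = 5910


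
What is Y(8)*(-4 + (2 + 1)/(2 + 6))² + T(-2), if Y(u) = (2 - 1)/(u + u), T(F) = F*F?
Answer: 4937/1024 ≈ 4.8213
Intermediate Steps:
T(F) = F²
Y(u) = 1/(2*u)
Y(8)*(-4 + (2 + 1)/(2 + 6))² + T(-2) = ((½)/8)*(-4 + (2 + 1)/(2 + 6))² + (-2)² = ((½)*(⅛))*(-4 + 3/8)² + 4 = (-4 + 3*(⅛))²/16 + 4 = (-4 + 3/8)²/16 + 4 = (-29/8)²/16 + 4 = (1/16)*(841/64) + 4 = 841/1024 + 4 = 4937/1024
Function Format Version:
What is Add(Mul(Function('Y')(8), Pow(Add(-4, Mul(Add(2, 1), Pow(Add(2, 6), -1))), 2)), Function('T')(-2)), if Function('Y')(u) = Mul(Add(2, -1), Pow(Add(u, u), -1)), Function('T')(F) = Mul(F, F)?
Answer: Rational(4937, 1024) ≈ 4.8213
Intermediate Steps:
Function('T')(F) = Pow(F, 2)
Function('Y')(u) = Mul(Rational(1, 2), Pow(u, -1)) (Function('Y')(u) = Mul(1, Pow(Mul(2, u), -1)) = Mul(1, Mul(Rational(1, 2), Pow(u, -1))) = Mul(Rational(1, 2), Pow(u, -1)))
Add(Mul(Function('Y')(8), Pow(Add(-4, Mul(Add(2, 1), Pow(Add(2, 6), -1))), 2)), Function('T')(-2)) = Add(Mul(Mul(Rational(1, 2), Pow(8, -1)), Pow(Add(-4, Mul(Add(2, 1), Pow(Add(2, 6), -1))), 2)), Pow(-2, 2)) = Add(Mul(Mul(Rational(1, 2), Rational(1, 8)), Pow(Add(-4, Mul(3, Pow(8, -1))), 2)), 4) = Add(Mul(Rational(1, 16), Pow(Add(-4, Mul(3, Rational(1, 8))), 2)), 4) = Add(Mul(Rational(1, 16), Pow(Add(-4, Rational(3, 8)), 2)), 4) = Add(Mul(Rational(1, 16), Pow(Rational(-29, 8), 2)), 4) = Add(Mul(Rational(1, 16), Rational(841, 64)), 4) = Add(Rational(841, 1024), 4) = Rational(4937, 1024)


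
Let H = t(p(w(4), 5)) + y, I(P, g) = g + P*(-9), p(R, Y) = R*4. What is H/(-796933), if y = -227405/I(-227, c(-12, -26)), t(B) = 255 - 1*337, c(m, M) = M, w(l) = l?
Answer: 392799/1607413861 ≈ 0.00024437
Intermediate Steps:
p(R, Y) = 4*R
I(P, g) = g - 9*P
t(B) = -82 (t(B) = 255 - 337 = -82)
y = -227405/2017 (y = -227405/(-26 - 9*(-227)) = -227405/(-26 + 2043) = -227405/2017 ≈ -112.74)
H = -392799/2017 (H = -82 - 227405/2017 = -392799/2017 ≈ -194.74)
H/(-796933) = -392799/2017/(-796933) = -392799/2017*(-1/796933) = 392799/1607413861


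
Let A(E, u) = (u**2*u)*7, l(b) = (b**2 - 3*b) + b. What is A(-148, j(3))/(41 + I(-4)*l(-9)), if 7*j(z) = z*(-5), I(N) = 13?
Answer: -3375/65072 ≈ -0.051866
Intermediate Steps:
l(b) = b**2 - 2*b
j(z) = -5*z/7 (j(z) = (z*(-5))/7 = (-5*z)/7 = -5*z/7)
A(E, u) = 7*u**3 (A(E, u) = u**3*7 = 7*u**3)
A(-148, j(3))/(41 + I(-4)*l(-9)) = (7*(-5/7*3)**3)/(41 + 13*(-9*(-2 - 9))) = (7*(-15/7)**3)/(41 + 13*(-9*(-11))) = (7*(-3375/343))/(41 + 13*99) = -3375/(49*(41 + 1287)) = -3375/49/1328 = -3375/49*1/1328 = -3375/65072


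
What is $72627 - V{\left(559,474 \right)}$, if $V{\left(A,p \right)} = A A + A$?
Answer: $-240413$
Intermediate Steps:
$V{\left(A,p \right)} = A + A^{2}$ ($V{\left(A,p \right)} = A^{2} + A = A + A^{2}$)
$72627 - V{\left(559,474 \right)} = 72627 - 559 \left(1 + 559\right) = 72627 - 559 \cdot 560 = 72627 - 313040 = -240413$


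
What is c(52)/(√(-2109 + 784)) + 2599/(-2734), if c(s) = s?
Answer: -2599/2734 - 52*I*√53/265 ≈ -0.95062 - 1.4286*I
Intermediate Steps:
c(52)/(√(-2109 + 784)) + 2599/(-2734) = 52/(√(-2109 + 784)) + 2599/(-2734) = 52/(√(-1325)) + 2599*(-1/2734) = 52/((5*I*√53)) - 2599/2734 = 52*(-I*√53/265) - 2599/2734 = -52*I*√53/265 - 2599/2734 = -2599/2734 - 52*I*√53/265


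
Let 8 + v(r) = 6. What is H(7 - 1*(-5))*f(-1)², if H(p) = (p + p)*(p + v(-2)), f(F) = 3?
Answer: 2160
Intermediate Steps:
v(r) = -2 (v(r) = -8 + 6 = -2)
H(p) = 2*p*(-2 + p) (H(p) = (p + p)*(p - 2) = (2*p)*(-2 + p) = 2*p*(-2 + p))
H(7 - 1*(-5))*f(-1)² = (2*(7 - 1*(-5))*(-2 + (7 - 1*(-5))))*3² = (2*(7 + 5)*(-2 + (7 + 5)))*9 = (2*12*(-2 + 12))*9 = (2*12*10)*9 = 240*9 = 2160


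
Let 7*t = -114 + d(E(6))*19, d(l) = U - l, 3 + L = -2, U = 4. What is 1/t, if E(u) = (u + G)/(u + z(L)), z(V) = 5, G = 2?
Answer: -77/570 ≈ -0.13509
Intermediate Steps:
L = -5 (L = -3 - 2 = -5)
E(u) = (2 + u)/(5 + u) (E(u) = (u + 2)/(u + 5) = (2 + u)/(5 + u))
d(l) = 4 - l
t = -570/77 (t = (-114 + (4 - (2 + 6)/(5 + 6))*19)/7 = (-114 + (4 - 8/11)*19)/7 = (-114 + (36/11)*19)/7 = (-114 + 684/11)/7 = (1/7)*(-570/11) = -570/77 ≈ -7.4026)
1/t = 1/(-570/77) = -77/570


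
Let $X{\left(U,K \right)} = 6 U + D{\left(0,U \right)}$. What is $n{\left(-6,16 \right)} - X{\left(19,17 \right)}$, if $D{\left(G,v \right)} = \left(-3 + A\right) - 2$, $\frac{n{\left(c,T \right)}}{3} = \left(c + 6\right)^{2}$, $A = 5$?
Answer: $-114$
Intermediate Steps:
$n{\left(c,T \right)} = 3 \left(6 + c\right)^{2}$ ($n{\left(c,T \right)} = 3 \left(c + 6\right)^{2} = 3 \left(6 + c\right)^{2}$)
$D{\left(G,v \right)} = 0$ ($D{\left(G,v \right)} = \left(-3 + 5\right) - 2 = 2 - 2 = 0$)
$X{\left(U,K \right)} = 6 U$ ($X{\left(U,K \right)} = 6 U + 0 = 6 U$)
$n{\left(-6,16 \right)} - X{\left(19,17 \right)} = 3 \left(6 - 6\right)^{2} - 6 \cdot 19 = 3 \cdot 0^{2} - 114 = 3 \cdot 0 - 114 = 0 - 114 = -114$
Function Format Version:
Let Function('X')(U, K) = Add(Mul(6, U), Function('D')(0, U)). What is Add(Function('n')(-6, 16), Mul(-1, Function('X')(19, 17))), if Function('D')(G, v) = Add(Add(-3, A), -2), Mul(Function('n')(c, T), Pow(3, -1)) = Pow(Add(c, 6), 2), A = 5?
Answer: -114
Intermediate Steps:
Function('n')(c, T) = Mul(3, Pow(Add(6, c), 2)) (Function('n')(c, T) = Mul(3, Pow(Add(c, 6), 2)) = Mul(3, Pow(Add(6, c), 2)))
Function('D')(G, v) = 0 (Function('D')(G, v) = Add(Add(-3, 5), -2) = Add(2, -2) = 0)
Function('X')(U, K) = Mul(6, U) (Function('X')(U, K) = Add(Mul(6, U), 0) = Mul(6, U))
Add(Function('n')(-6, 16), Mul(-1, Function('X')(19, 17))) = Add(Mul(3, Pow(Add(6, -6), 2)), Mul(-1, Mul(6, 19))) = Add(Mul(3, Pow(0, 2)), Mul(-1, 114)) = Add(Mul(3, 0), -114) = Add(0, -114) = -114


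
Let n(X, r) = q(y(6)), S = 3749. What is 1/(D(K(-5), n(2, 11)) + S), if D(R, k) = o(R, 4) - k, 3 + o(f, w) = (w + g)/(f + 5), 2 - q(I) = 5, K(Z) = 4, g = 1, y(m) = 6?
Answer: 9/33746 ≈ 0.00026670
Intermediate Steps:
q(I) = -3 (q(I) = 2 - 1*5 = 2 - 5 = -3)
n(X, r) = -3
o(f, w) = -3 + (1 + w)/(5 + f) (o(f, w) = -3 + (w + 1)/(f + 5) = -3 + (1 + w)/(5 + f))
D(R, k) = -k + (-10 - 3*R)/(5 + R) (D(R, k) = (-14 + 4 - 3*R)/(5 + R) - k = (-10 - 3*R)/(5 + R) - k = -k + (-10 - 3*R)/(5 + R))
1/(D(K(-5), n(2, 11)) + S) = 1/((-10 - 3*4 - 1*(-3)*(5 + 4))/(5 + 4) + 3749) = 1/((-10 - 12 - 1*(-3)*9)/9 + 3749) = 1/((-10 - 12 + 27)/9 + 3749) = 1/((⅑)*5 + 3749) = 1/(5/9 + 3749) = 1/(33746/9) = 9/33746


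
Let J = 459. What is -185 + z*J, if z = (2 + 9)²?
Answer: 55354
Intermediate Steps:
z = 121 (z = 11² = 121)
-185 + z*J = -185 + 121*459 = -185 + 55539 = 55354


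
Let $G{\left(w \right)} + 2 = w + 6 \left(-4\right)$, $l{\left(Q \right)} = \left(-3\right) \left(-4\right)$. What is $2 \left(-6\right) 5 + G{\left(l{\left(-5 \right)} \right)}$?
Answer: $-74$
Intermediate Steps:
$l{\left(Q \right)} = 12$
$G{\left(w \right)} = -26 + w$ ($G{\left(w \right)} = -2 + \left(w + 6 \left(-4\right)\right) = -2 + \left(w - 24\right) = -2 + \left(-24 + w\right) = -26 + w$)
$2 \left(-6\right) 5 + G{\left(l{\left(-5 \right)} \right)} = 2 \left(-6\right) 5 + \left(-26 + 12\right) = \left(-12\right) 5 - 14 = -60 - 14 = -74$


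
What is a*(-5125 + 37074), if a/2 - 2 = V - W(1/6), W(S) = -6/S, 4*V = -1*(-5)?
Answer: 5015993/2 ≈ 2.5080e+6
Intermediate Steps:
V = 5/4 (V = (-1*(-5))/4 = (¼)*5 = 5/4 ≈ 1.2500)
a = 157/2 (a = 4 + 2*(5/4 - (-6)/(1/6)) = 4 + 2*(5/4 - (-6)/⅙) = 4 + 2*(5/4 - (-6)*6) = 4 + 2*(5/4 - 1*(-36)) = 4 + 2*(5/4 + 36) = 4 + 2*(149/4) = 4 + 149/2 = 157/2 ≈ 78.500)
a*(-5125 + 37074) = 157*(-5125 + 37074)/2 = (157/2)*31949 = 5015993/2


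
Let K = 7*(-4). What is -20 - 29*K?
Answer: 792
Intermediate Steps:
K = -28
-20 - 29*K = -20 - 29*(-28) = -20 + 812 = 792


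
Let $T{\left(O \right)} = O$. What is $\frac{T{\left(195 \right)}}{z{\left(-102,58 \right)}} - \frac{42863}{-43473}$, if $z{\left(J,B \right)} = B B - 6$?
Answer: $\frac{152411189}{145982334} \approx 1.044$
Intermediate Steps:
$z{\left(J,B \right)} = -6 + B^{2}$ ($z{\left(J,B \right)} = B^{2} - 6 = -6 + B^{2}$)
$\frac{T{\left(195 \right)}}{z{\left(-102,58 \right)}} - \frac{42863}{-43473} = \frac{195}{-6 + 58^{2}} - \frac{42863}{-43473} = \frac{195}{-6 + 3364} - - \frac{42863}{43473} = \frac{195}{3358} + \frac{42863}{43473} = \frac{152411189}{145982334}$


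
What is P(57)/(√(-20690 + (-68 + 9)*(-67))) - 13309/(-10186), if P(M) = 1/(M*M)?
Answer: 13309/10186 - I*√16737/54378513 ≈ 1.3066 - 2.3791e-6*I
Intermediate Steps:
P(M) = M⁻² (P(M) = 1/(M²) = M⁻²)
P(57)/(√(-20690 + (-68 + 9)*(-67))) - 13309/(-10186) = 1/(57²*(√(-20690 + (-68 + 9)*(-67)))) - 13309/(-10186) = 1/(3249*(√(-20690 - 59*(-67)))) - 13309*(-1/10186) = 1/(3249*(√(-20690 + 3953))) + 13309/10186 = 1/(3249*(√(-16737))) + 13309/10186 = 1/(3249*((I*√16737))) + 13309/10186 = (-I*√16737/16737)/3249 + 13309/10186 = -I*√16737/54378513 + 13309/10186 = 13309/10186 - I*√16737/54378513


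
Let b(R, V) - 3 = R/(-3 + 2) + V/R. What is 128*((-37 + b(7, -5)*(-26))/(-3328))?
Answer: -599/182 ≈ -3.2912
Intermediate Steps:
b(R, V) = 3 - R + V/R (b(R, V) = 3 + (R/(-3 + 2) + V/R) = 3 + (R/(-1) + V/R) = 3 + (R*(-1) + V/R) = 3 + (-R + V/R) = 3 - R + V/R)
128*((-37 + b(7, -5)*(-26))/(-3328)) = 128*((-37 + (3 - 1*7 - 5/7)*(-26))/(-3328)) = 128*((-37 + (3 - 7 - 5*⅐)*(-26))*(-1/3328)) = 128*((-37 + (3 - 7 - 5/7)*(-26))*(-1/3328)) = 128*((-37 - 33/7*(-26))*(-1/3328)) = 128*((-37 + 858/7)*(-1/3328)) = 128*((599/7)*(-1/3328)) = 128*(-599/23296) = -599/182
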